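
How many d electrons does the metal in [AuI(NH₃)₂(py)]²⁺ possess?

d8

Each iodide is −1; ammonia is neutral; pyridine is neutral; balancing the +2 overall charge requires Au(III).
Au sits in group 11, so the d-electron count is 11 − 3 = 8.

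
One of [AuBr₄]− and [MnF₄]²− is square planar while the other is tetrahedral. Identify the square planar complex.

[AuBr₄]−

For [AuBr₄]−: Ligand charges: each bromide is −1. With an overall charge of −1 the gold centre must be in the +3 oxidation state. Group 11 minus oxidation state 3 gives a d⁸ configuration. A 5d d⁸ ion has a large crystal-field splitting; square planar leaves the high-energy d_{x²−y²} orbital empty and maximises CFSE. → square planar.
For [MnF₄]²−: Each fluoride is −1; balancing the −2 overall charge requires Mn(II). Manganese is a group-7 element; Mn(II) is therefore d⁵. A high-spin d⁵ ion has zero CFSE in either geometry, so four ligands adopt the sterically favoured tetrahedral geometry. → tetrahedral.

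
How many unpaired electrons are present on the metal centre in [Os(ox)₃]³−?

1

Each oxalate is −2; balancing the −3 overall charge requires Os(III).
Osmium is a group-8 element; Os(III) is therefore d⁵.
Counting donor atoms: 3×oxalate (bidentate) → 6 donors. Coordination number = 6.
The spin state decides the count: a 5d ion has a large Δₒ and is invariably low-spin.
An octahedral low-spin d⁵ ion is t₂g⁵e_g⁰, giving 1 unpaired electron.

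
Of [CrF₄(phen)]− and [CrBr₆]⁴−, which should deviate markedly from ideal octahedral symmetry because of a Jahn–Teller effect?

[CrBr₆]⁴−

[CrF₄(phen)]−: Summing ligand charges against the −1 overall charge gives an oxidation state of +3 for chromium. Cr sits in group 6, so the d-electron count is 6 − 3 = 3. The d³ configuration leaves the e_g set evenly filled (or empty) — no strong Jahn–Teller driving force.
[CrBr₆]⁴−: Summing ligand charges against the −4 overall charge gives an oxidation state of +2 for chromium. Chromium is a group-6 element; Cr(II) is therefore d⁴. Bromide is a weak-field ligand for a first-row metal, so the complex is high-spin. The t₂g³e_g¹ (high-spin) configuration has an unevenly filled e_g set; the Jahn–Teller theorem predicts a tetragonal distortion (typically axial elongation) to lift the degeneracy.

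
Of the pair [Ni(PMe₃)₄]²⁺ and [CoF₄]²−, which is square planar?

For [Ni(PMe₃)₄]²⁺: Trimethylphosphine is neutral; balancing the +2 overall charge requires Ni(II). Ni sits in group 10, so the d-electron count is 10 − 2 = 8. Trimethylphosphine is a strong-field ligand (high in the spectrochemical series). A 3d d⁸ ion with strong-field ligands gains enough CFSE to favour square planar over tetrahedral. → square planar.
For [CoF₄]²−: Summing ligand charges against the −2 overall charge gives an oxidation state of +2 for cobalt. Group 9 minus oxidation state 2 gives a d⁷ configuration. For a high-spin 3d d⁷ ion with weak-field ligands the small Δₜ gives little square-planar CFSE advantage, so four ligands adopt the sterically favoured tetrahedral geometry. → tetrahedral.

[Ni(PMe₃)₄]²⁺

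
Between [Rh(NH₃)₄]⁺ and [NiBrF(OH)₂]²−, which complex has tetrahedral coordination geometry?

[NiBrF(OH)₂]²−

For [Rh(NH₃)₄]⁺: Summing ligand charges against the +1 overall charge gives an oxidation state of +1 for rhodium. Rhodium is a group-9 element; Rh(I) is therefore d⁸. A 4d d⁸ ion has a large crystal-field splitting; square planar leaves the high-energy d_{x²−y²} orbital empty and maximises CFSE. → square planar.
For [NiBrF(OH)₂]²−: Ligand charges: each bromide is −1; each fluoride is −1; each hydroxide is −1. With an overall charge of −2 the nickel centre must be in the +2 oxidation state. Nickel is a group-10 element; Ni(II) is therefore d⁸. Bromide, fluoride, and hydroxide are weak-field ligands. With weak-field ligands the CFSE gain from square planar is small, so a 3d d⁸ ion takes the sterically preferred tetrahedral geometry. → tetrahedral.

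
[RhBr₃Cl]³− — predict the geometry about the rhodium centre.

square planar

Ligand charges: each bromide is −1; each chloride is −1. With an overall charge of −3 the rhodium centre must be in the +1 oxidation state.
Rhodium is a group-9 element; Rh(I) is therefore d⁸.
Coordination number: 4.
A 4d d⁸ ion has a large crystal-field splitting; square planar leaves the high-energy d_{x²−y²} orbital empty and maximises CFSE.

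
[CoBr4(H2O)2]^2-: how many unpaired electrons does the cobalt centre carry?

3 unpaired electrons

Ligand charges: each bromide is −1; water is neutral. With an overall charge of −2 the cobalt centre must be in the +2 oxidation state.
Co sits in group 9, so the d-electron count is 9 − 2 = 7.
The spin state decides the count: Bromide is a weak-field ligand for a first-row metal, so the complex is high-spin.
An octahedral high-spin d⁷ ion is t₂g⁵e_g², giving 3 unpaired electrons.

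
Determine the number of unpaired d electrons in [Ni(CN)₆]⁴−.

Summing ligand charges against the −4 overall charge gives an oxidation state of +2 for nickel.
Nickel is a group-10 element; Ni(II) is therefore d⁸.
In an octahedral field the d⁸ configuration is t₂g⁶e_g² (only one arrangement possible), giving 2 unpaired electrons.

2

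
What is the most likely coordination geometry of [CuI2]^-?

Ligand charges: each iodide is −1. With an overall charge of −1 the copper centre must be in the +1 oxidation state.
Group 11 minus oxidation state 1 gives a d¹⁰ configuration.
With 2 monodentate ligands the coordination number is 2.
A d¹⁰ ion with only two ligands adopts a linear arrangement (sp hybridisation; no CFSE preference).

linear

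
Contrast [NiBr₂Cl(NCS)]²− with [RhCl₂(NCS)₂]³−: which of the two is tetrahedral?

[NiBr₂Cl(NCS)]²−

For [NiBr₂Cl(NCS)]²−: Each bromide is −1; each chloride is −1; each isothiocyanate is −1; balancing the −2 overall charge requires Ni(II). Ni sits in group 10, so the d-electron count is 10 − 2 = 8. Bromide, chloride, and isothiocyanate are weak-field ligands. With weak-field ligands the CFSE gain from square planar is small, so a 3d d⁸ ion takes the sterically preferred tetrahedral geometry. → tetrahedral.
For [RhCl₂(NCS)₂]³−: Each chloride is −1; each isothiocyanate is −1; balancing the −3 overall charge requires Rh(I). Group 9 minus oxidation state 1 gives a d⁸ configuration. A 4d d⁸ ion has a large crystal-field splitting; square planar leaves the high-energy d_{x²−y²} orbital empty and maximises CFSE. → square planar.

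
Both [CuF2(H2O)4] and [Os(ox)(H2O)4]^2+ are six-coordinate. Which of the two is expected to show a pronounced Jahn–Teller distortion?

[CuF2(H2O)4]

[CuF2(H2O)4]: Summing ligand charges against the 0 overall charge gives an oxidation state of +2 for copper. Copper is a group-11 element; Cu(II) is therefore d⁹. The t₂g⁶e_g³ configuration has an unevenly filled e_g set; the Jahn–Teller theorem predicts a tetragonal distortion (typically axial elongation) to lift the degeneracy.
[Os(ox)(H2O)4]^2+: Summing ligand charges against the +2 overall charge gives an oxidation state of +4 for osmium. Os sits in group 8, so the d-electron count is 8 − 4 = 4. A 5d ion has a large Δₒ and is invariably low-spin. The d⁴ configuration leaves the e_g set evenly filled (or empty) — no strong Jahn–Teller driving force.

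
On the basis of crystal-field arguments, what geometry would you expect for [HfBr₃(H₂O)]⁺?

tetrahedral

Each bromide is −1; water is neutral; balancing the +1 overall charge requires Hf(IV).
Group 4 minus oxidation state 4 gives a d⁰ configuration.
With 4 monodentate ligands the coordination number is 4.
A d⁰ ion has no crystal-field stabilisation preference between square planar and tetrahedral, so four ligands adopt the sterically favoured tetrahedral geometry.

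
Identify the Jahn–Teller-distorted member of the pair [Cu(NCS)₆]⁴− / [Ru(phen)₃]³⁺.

[Cu(NCS)₆]⁴−: Summing ligand charges against the −4 overall charge gives an oxidation state of +2 for copper. Copper is a group-11 element; Cu(II) is therefore d⁹. The t₂g⁶e_g³ configuration has an unevenly filled e_g set; the Jahn–Teller theorem predicts a tetragonal distortion (typically axial elongation) to lift the degeneracy.
[Ru(phen)₃]³⁺: 1,10-phenanthroline is neutral; balancing the +3 overall charge requires Ru(III). Group 8 minus oxidation state 3 gives a d⁵ configuration. A 4d ion has a large Δₒ and is invariably low-spin. The d⁵ configuration leaves the e_g set evenly filled (or empty) — no strong Jahn–Teller driving force.

[Cu(NCS)₆]⁴−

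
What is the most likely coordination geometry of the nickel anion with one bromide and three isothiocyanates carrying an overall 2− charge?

Ligand charges: each bromide is −1; each isothiocyanate is −1. With an overall charge of −2 the nickel centre must be in the +2 oxidation state.
Ni sits in group 10, so the d-electron count is 10 − 2 = 8.
With 4 monodentate ligands the coordination number is 4.
Bromide and isothiocyanate are weak-field ligands.
With weak-field ligands the CFSE gain from square planar is small, so a 3d d⁸ ion takes the sterically preferred tetrahedral geometry.

tetrahedral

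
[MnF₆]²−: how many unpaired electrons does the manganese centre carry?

Summing ligand charges against the −2 overall charge gives an oxidation state of +4 for manganese.
Manganese is a group-7 element; Mn(IV) is therefore d³.
In an octahedral field the d³ configuration is t₂g³e_g⁰ (only one arrangement possible), giving 3 unpaired electrons.

3 unpaired electrons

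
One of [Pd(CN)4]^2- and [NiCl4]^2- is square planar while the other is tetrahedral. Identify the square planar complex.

For [Pd(CN)4]^2-: Each cyanide is −1; balancing the −2 overall charge requires Pd(II). Palladium is a group-10 element; Pd(II) is therefore d⁸. A 4d d⁸ ion has a large crystal-field splitting; square planar leaves the high-energy d_{x²−y²} orbital empty and maximises CFSE. → square planar.
For [NiCl4]^2-: Summing ligand charges against the −2 overall charge gives an oxidation state of +2 for nickel. Nickel is a group-10 element; Ni(II) is therefore d⁸. Chloride is a weak-field ligand. With weak-field ligands the CFSE gain from square planar is small, so a 3d d⁸ ion takes the sterically preferred tetrahedral geometry. → tetrahedral.

[Pd(CN)4]^2-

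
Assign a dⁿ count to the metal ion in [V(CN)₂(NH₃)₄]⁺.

Each cyanide is −1; ammonia is neutral; balancing the +1 overall charge requires V(III).
Group 5 minus oxidation state 3 gives a d² configuration.

d²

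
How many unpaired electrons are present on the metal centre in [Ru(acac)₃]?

1

Summing ligand charges against the 0 overall charge gives an oxidation state of +3 for ruthenium.
Group 8 minus oxidation state 3 gives a d⁵ configuration.
Counting donor atoms: 3×acetylacetonate (bidentate) → 6 donors. Coordination number = 6.
The spin state decides the count: a 4d ion has a large Δₒ and is invariably low-spin.
An octahedral low-spin d⁵ ion is t₂g⁵e_g⁰, giving 1 unpaired electron.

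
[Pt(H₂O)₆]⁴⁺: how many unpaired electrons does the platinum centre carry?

0 unpaired electrons

Water is neutral; balancing the +4 overall charge requires Pt(IV).
Pt sits in group 10, so the d-electron count is 10 − 4 = 6.
The spin state decides the count: a 5d ion has a large Δₒ and is invariably low-spin.
An octahedral low-spin d⁶ ion is t₂g⁶e_g⁰, giving 0 unpaired electrons.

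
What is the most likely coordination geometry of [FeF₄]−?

Each fluoride is −1; balancing the −1 overall charge requires Fe(III).
Fe sits in group 8, so the d-electron count is 8 − 3 = 5.
Coordination number: 4.
Fluoride is a weak-field ligand.
A high-spin d⁵ ion has zero CFSE in either geometry, so four ligands adopt the sterically favoured tetrahedral geometry.

tetrahedral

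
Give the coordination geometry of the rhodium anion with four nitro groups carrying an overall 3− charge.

Summing ligand charges against the −3 overall charge gives an oxidation state of +1 for rhodium.
Group 9 minus oxidation state 1 gives a d⁸ configuration.
With 4 monodentate ligands the coordination number is 4.
A 4d d⁸ ion has a large crystal-field splitting; square planar leaves the high-energy d_{x²−y²} orbital empty and maximises CFSE.

square planar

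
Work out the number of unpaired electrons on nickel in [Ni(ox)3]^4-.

2

Each oxalate is −2; balancing the −4 overall charge requires Ni(II).
Nickel is a group-10 element; Ni(II) is therefore d⁸.
Counting donor atoms: 3×oxalate (bidentate) → 6 donors. Coordination number = 6.
In an octahedral field the d⁸ configuration is t₂g⁶e_g² (only one arrangement possible), giving 2 unpaired electrons.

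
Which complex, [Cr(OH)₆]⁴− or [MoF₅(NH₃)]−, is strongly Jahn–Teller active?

[Cr(OH)₆]⁴−

[Cr(OH)₆]⁴−: Summing ligand charges against the −4 overall charge gives an oxidation state of +2 for chromium. Group 6 minus oxidation state 2 gives a d⁴ configuration. Hydroxide is a weak-field ligand for a first-row metal, so the complex is high-spin. The t₂g³e_g¹ (high-spin) configuration has an unevenly filled e_g set; the Jahn–Teller theorem predicts a tetragonal distortion (typically axial elongation) to lift the degeneracy.
[MoF₅(NH₃)]−: Summing ligand charges against the −1 overall charge gives an oxidation state of +4 for molybdenum. Mo sits in group 6, so the d-electron count is 6 − 4 = 2. The d² configuration leaves the e_g set evenly filled (or empty) — no strong Jahn–Teller driving force.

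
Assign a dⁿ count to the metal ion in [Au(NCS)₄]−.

d⁸

Summing ligand charges against the −1 overall charge gives an oxidation state of +3 for gold.
Au sits in group 11, so the d-electron count is 11 − 3 = 8.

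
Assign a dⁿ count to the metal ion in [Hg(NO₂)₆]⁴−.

d¹⁰

Ligand charges: each nitro (N-bound nitrite) is −1. With an overall charge of −4 the mercury centre must be in the +2 oxidation state.
Group 12 minus oxidation state 2 gives a d¹⁰ configuration.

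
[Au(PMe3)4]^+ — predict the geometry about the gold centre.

Trimethylphosphine is neutral; balancing the +1 overall charge requires Au(I).
Group 11 minus oxidation state 1 gives a d¹⁰ configuration.
With 4 monodentate ligands the coordination number is 4.
A d¹⁰ ion has no crystal-field stabilisation preference between square planar and tetrahedral, so four ligands adopt the sterically favoured tetrahedral geometry.

tetrahedral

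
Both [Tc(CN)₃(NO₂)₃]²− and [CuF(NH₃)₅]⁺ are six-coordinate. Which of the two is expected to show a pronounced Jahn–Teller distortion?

[Tc(CN)₃(NO₂)₃]²−: Summing ligand charges against the −2 overall charge gives an oxidation state of +4 for technetium. Tc sits in group 7, so the d-electron count is 7 − 4 = 3. The d³ configuration leaves the e_g set evenly filled (or empty) — no strong Jahn–Teller driving force.
[CuF(NH₃)₅]⁺: Summing ligand charges against the +1 overall charge gives an oxidation state of +2 for copper. Cu sits in group 11, so the d-electron count is 11 − 2 = 9. The t₂g⁶e_g³ configuration has an unevenly filled e_g set; the Jahn–Teller theorem predicts a tetragonal distortion (typically axial elongation) to lift the degeneracy.

[CuF(NH₃)₅]⁺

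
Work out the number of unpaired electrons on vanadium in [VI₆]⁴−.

3

Summing ligand charges against the −4 overall charge gives an oxidation state of +2 for vanadium.
V sits in group 5, so the d-electron count is 5 − 2 = 3.
In an octahedral field the d³ configuration is t₂g³e_g⁰ (only one arrangement possible), giving 3 unpaired electrons.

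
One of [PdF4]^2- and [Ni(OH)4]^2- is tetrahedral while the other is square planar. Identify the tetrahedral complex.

[Ni(OH)4]^2-

For [PdF4]^2-: Summing ligand charges against the −2 overall charge gives an oxidation state of +2 for palladium. Group 10 minus oxidation state 2 gives a d⁸ configuration. A 4d d⁸ ion has a large crystal-field splitting; square planar leaves the high-energy d_{x²−y²} orbital empty and maximises CFSE. → square planar.
For [Ni(OH)4]^2-: Each hydroxide is −1; balancing the −2 overall charge requires Ni(II). Ni sits in group 10, so the d-electron count is 10 − 2 = 8. Hydroxide is a weak-field ligand. With weak-field ligands the CFSE gain from square planar is small, so a 3d d⁸ ion takes the sterically preferred tetrahedral geometry. → tetrahedral.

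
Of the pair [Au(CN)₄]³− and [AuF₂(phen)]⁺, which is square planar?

[AuF₂(phen)]⁺

For [Au(CN)₄]³−: Summing ligand charges against the −3 overall charge gives an oxidation state of +1 for gold. Gold is a group-11 element; Au(I) is therefore d¹⁰. A d¹⁰ ion has no crystal-field stabilisation preference between square planar and tetrahedral, so four ligands adopt the sterically favoured tetrahedral geometry. → tetrahedral.
For [AuF₂(phen)]⁺: Summing ligand charges against the +1 overall charge gives an oxidation state of +3 for gold. Gold is a group-11 element; Au(III) is therefore d⁸. A 5d d⁸ ion has a large crystal-field splitting; square planar leaves the high-energy d_{x²−y²} orbital empty and maximises CFSE. → square planar.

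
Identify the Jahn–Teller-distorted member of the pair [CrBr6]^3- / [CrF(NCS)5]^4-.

[CrBr6]^3-: Summing ligand charges against the −3 overall charge gives an oxidation state of +3 for chromium. Chromium is a group-6 element; Cr(III) is therefore d³. The d³ configuration leaves the e_g set evenly filled (or empty) — no strong Jahn–Teller driving force.
[CrF(NCS)5]^4-: Ligand charges: each fluoride is −1; each isothiocyanate is −1. With an overall charge of −4 the chromium centre must be in the +2 oxidation state. Cr sits in group 6, so the d-electron count is 6 − 2 = 4. Fluoride and isothiocyanate are weak-field ligands for a first-row metal, so the complex is high-spin. The t₂g³e_g¹ (high-spin) configuration has an unevenly filled e_g set; the Jahn–Teller theorem predicts a tetragonal distortion (typically axial elongation) to lift the degeneracy.

[CrF(NCS)5]^4-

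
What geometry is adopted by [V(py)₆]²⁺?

Pyridine is neutral; balancing the +2 overall charge requires V(II).
V sits in group 5, so the d-electron count is 5 − 2 = 3.
With 6 monodentate ligands the coordination number is 6.
Six donors around a single metal centre give an octahedral coordination sphere.

octahedral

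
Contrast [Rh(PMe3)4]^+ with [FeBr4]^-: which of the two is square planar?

For [Rh(PMe3)4]^+: Summing ligand charges against the +1 overall charge gives an oxidation state of +1 for rhodium. Rh sits in group 9, so the d-electron count is 9 − 1 = 8. A 4d d⁸ ion has a large crystal-field splitting; square planar leaves the high-energy d_{x²−y²} orbital empty and maximises CFSE. → square planar.
For [FeBr4]^-: Each bromide is −1; balancing the −1 overall charge requires Fe(III). Fe sits in group 8, so the d-electron count is 8 − 3 = 5. A high-spin d⁵ ion has zero CFSE in either geometry, so four ligands adopt the sterically favoured tetrahedral geometry. → tetrahedral.

[Rh(PMe3)4]^+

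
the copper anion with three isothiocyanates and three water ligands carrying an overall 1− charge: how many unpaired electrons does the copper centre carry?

Summing ligand charges against the −1 overall charge gives an oxidation state of +2 for copper.
Copper is a group-11 element; Cu(II) is therefore d⁹.
In an octahedral field the d⁹ configuration is t₂g⁶e_g³ (only one arrangement possible), giving 1 unpaired electron.

1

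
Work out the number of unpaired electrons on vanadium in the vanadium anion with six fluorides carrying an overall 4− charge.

Each fluoride is −1; balancing the −4 overall charge requires V(II).
Group 5 minus oxidation state 2 gives a d³ configuration.
In an octahedral field the d³ configuration is t₂g³e_g⁰ (only one arrangement possible), giving 3 unpaired electrons.

3 unpaired electrons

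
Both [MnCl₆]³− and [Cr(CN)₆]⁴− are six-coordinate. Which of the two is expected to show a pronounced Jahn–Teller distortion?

[MnCl₆]³−: Each chloride is −1; balancing the −3 overall charge requires Mn(III). Manganese is a group-7 element; Mn(III) is therefore d⁴. Chloride is a weak-field ligand for a first-row metal, so the complex is high-spin. The t₂g³e_g¹ (high-spin) configuration has an unevenly filled e_g set; the Jahn–Teller theorem predicts a tetragonal distortion (typically axial elongation) to lift the degeneracy.
[Cr(CN)₆]⁴−: Summing ligand charges against the −4 overall charge gives an oxidation state of +2 for chromium. Cr sits in group 6, so the d-electron count is 6 − 2 = 4. Cyanide is a strong-field ligand (high in the spectrochemical series) for a first-row metal, so the complex is low-spin. The d⁴ configuration leaves the e_g set evenly filled (or empty) — no strong Jahn–Teller driving force.

[MnCl₆]³−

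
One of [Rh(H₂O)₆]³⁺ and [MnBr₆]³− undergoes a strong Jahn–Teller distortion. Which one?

[MnBr₆]³−

[Rh(H₂O)₆]³⁺: Summing ligand charges against the +3 overall charge gives an oxidation state of +3 for rhodium. Rh sits in group 9, so the d-electron count is 9 − 3 = 6. A 4d ion has a large Δₒ and is invariably low-spin. The d⁶ configuration leaves the e_g set evenly filled (or empty) — no strong Jahn–Teller driving force.
[MnBr₆]³−: Summing ligand charges against the −3 overall charge gives an oxidation state of +3 for manganese. Manganese is a group-7 element; Mn(III) is therefore d⁴. Bromide is a weak-field ligand for a first-row metal, so the complex is high-spin. The t₂g³e_g¹ (high-spin) configuration has an unevenly filled e_g set; the Jahn–Teller theorem predicts a tetragonal distortion (typically axial elongation) to lift the degeneracy.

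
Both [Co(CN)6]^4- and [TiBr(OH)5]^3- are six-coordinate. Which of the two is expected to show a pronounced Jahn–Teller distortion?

[Co(CN)6]^4-: Ligand charges: each cyanide is −1. With an overall charge of −4 the cobalt centre must be in the +2 oxidation state. Group 9 minus oxidation state 2 gives a d⁷ configuration. Cyanide is a strong-field ligand (high in the spectrochemical series) for a first-row metal, so the complex is low-spin. The t₂g⁶e_g¹ (low-spin) configuration has an unevenly filled e_g set; the Jahn–Teller theorem predicts a tetragonal distortion (typically axial elongation) to lift the degeneracy.
[TiBr(OH)5]^3-: Ligand charges: each bromide is −1; each hydroxide is −1. With an overall charge of −3 the titanium centre must be in the +3 oxidation state. Group 4 minus oxidation state 3 gives a d¹ configuration. The d¹ configuration leaves the e_g set evenly filled (or empty) — no strong Jahn–Teller driving force.

[Co(CN)6]^4-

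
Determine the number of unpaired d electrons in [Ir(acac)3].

0

Ligand charges: each acetylacetonate is −1. With an overall charge of 0 the iridium centre must be in the +3 oxidation state.
Ir sits in group 9, so the d-electron count is 9 − 3 = 6.
Counting donor atoms: 3×acetylacetonate (bidentate) → 6 donors. Coordination number = 6.
The spin state decides the count: a 5d ion has a large Δₒ and is invariably low-spin.
An octahedral low-spin d⁶ ion is t₂g⁶e_g⁰, giving 0 unpaired electrons.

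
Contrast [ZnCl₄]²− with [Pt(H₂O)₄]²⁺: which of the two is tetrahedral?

For [ZnCl₄]²−: Each chloride is −1; balancing the −2 overall charge requires Zn(II). Group 12 minus oxidation state 2 gives a d¹⁰ configuration. A d¹⁰ ion has no crystal-field stabilisation preference between square planar and tetrahedral, so four ligands adopt the sterically favoured tetrahedral geometry. → tetrahedral.
For [Pt(H₂O)₄]²⁺: Water is neutral; balancing the +2 overall charge requires Pt(II). Platinum is a group-10 element; Pt(II) is therefore d⁸. A 5d d⁸ ion has a large crystal-field splitting; square planar leaves the high-energy d_{x²−y²} orbital empty and maximises CFSE. → square planar.

[ZnCl₄]²−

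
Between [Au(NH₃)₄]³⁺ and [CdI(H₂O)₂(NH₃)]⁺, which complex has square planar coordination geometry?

[Au(NH₃)₄]³⁺

For [Au(NH₃)₄]³⁺: Ligand charges: ammonia is neutral. With an overall charge of +3 the gold centre must be in the +3 oxidation state. Group 11 minus oxidation state 3 gives a d⁸ configuration. A 5d d⁸ ion has a large crystal-field splitting; square planar leaves the high-energy d_{x²−y²} orbital empty and maximises CFSE. → square planar.
For [CdI(H₂O)₂(NH₃)]⁺: Summing ligand charges against the +1 overall charge gives an oxidation state of +2 for cadmium. Group 12 minus oxidation state 2 gives a d¹⁰ configuration. A d¹⁰ ion has no crystal-field stabilisation preference between square planar and tetrahedral, so four ligands adopt the sterically favoured tetrahedral geometry. → tetrahedral.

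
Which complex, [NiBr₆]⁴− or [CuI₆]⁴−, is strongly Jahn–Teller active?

[NiBr₆]⁴−: Ligand charges: each bromide is −1. With an overall charge of −4 the nickel centre must be in the +2 oxidation state. Nickel is a group-10 element; Ni(II) is therefore d⁸. The d⁸ configuration leaves the e_g set evenly filled (or empty) — no strong Jahn–Teller driving force.
[CuI₆]⁴−: Summing ligand charges against the −4 overall charge gives an oxidation state of +2 for copper. Group 11 minus oxidation state 2 gives a d⁹ configuration. The t₂g⁶e_g³ configuration has an unevenly filled e_g set; the Jahn–Teller theorem predicts a tetragonal distortion (typically axial elongation) to lift the degeneracy.

[CuI₆]⁴−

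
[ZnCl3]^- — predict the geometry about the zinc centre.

trigonal planar

Ligand charges: each chloride is −1. With an overall charge of −1 the zinc centre must be in the +2 oxidation state.
Zinc is a group-12 element; Zn(II) is therefore d¹⁰.
Coordination number: 3.
Three ligands around a d¹⁰ centre minimise repulsion in a trigonal-planar arrangement.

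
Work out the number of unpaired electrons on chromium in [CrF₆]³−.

3

Each fluoride is −1; balancing the −3 overall charge requires Cr(III).
Group 6 minus oxidation state 3 gives a d³ configuration.
In an octahedral field the d³ configuration is t₂g³e_g⁰ (only one arrangement possible), giving 3 unpaired electrons.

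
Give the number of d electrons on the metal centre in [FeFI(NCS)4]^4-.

d⁶

Summing ligand charges against the −4 overall charge gives an oxidation state of +2 for iron.
Iron is a group-8 element; Fe(II) is therefore d⁶.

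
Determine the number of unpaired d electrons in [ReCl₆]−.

Summing ligand charges against the −1 overall charge gives an oxidation state of +5 for rhenium.
Rhenium is a group-7 element; Re(V) is therefore d².
In an octahedral field the d² configuration is t₂g²e_g⁰ (only one arrangement possible), giving 2 unpaired electrons.

2 unpaired electrons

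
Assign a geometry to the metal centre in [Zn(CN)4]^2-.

tetrahedral

Ligand charges: each cyanide is −1. With an overall charge of −2 the zinc centre must be in the +2 oxidation state.
Zn sits in group 12, so the d-electron count is 12 − 2 = 10.
With 4 monodentate ligands the coordination number is 4.
A d¹⁰ ion has no crystal-field stabilisation preference between square planar and tetrahedral, so four ligands adopt the sterically favoured tetrahedral geometry.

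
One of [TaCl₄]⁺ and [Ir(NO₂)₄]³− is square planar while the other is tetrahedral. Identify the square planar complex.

For [TaCl₄]⁺: Each chloride is −1; balancing the +1 overall charge requires Ta(V). Tantalum is a group-5 element; Ta(V) is therefore d⁰. A d⁰ ion has no crystal-field stabilisation preference between square planar and tetrahedral, so four ligands adopt the sterically favoured tetrahedral geometry. → tetrahedral.
For [Ir(NO₂)₄]³−: Ligand charges: each nitro (N-bound nitrite) is −1. With an overall charge of −3 the iridium centre must be in the +1 oxidation state. Group 9 minus oxidation state 1 gives a d⁸ configuration. A 5d d⁸ ion has a large crystal-field splitting; square planar leaves the high-energy d_{x²−y²} orbital empty and maximises CFSE. → square planar.

[Ir(NO₂)₄]³−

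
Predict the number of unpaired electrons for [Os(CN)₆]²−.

Summing ligand charges against the −2 overall charge gives an oxidation state of +4 for osmium.
Osmium is a group-8 element; Os(IV) is therefore d⁴.
The spin state decides the count: a 5d ion has a large Δₒ and is invariably low-spin.
An octahedral low-spin d⁴ ion is t₂g⁴e_g⁰, giving 2 unpaired electrons.

2 unpaired electrons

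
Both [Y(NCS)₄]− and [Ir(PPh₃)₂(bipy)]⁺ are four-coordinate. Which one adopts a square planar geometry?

[Ir(PPh₃)₂(bipy)]⁺

For [Y(NCS)₄]−: Summing ligand charges against the −1 overall charge gives an oxidation state of +3 for yttrium. Group 3 minus oxidation state 3 gives a d⁰ configuration. A d⁰ ion has no crystal-field stabilisation preference between square planar and tetrahedral, so four ligands adopt the sterically favoured tetrahedral geometry. → tetrahedral.
For [Ir(PPh₃)₂(bipy)]⁺: Summing ligand charges against the +1 overall charge gives an oxidation state of +1 for iridium. Ir sits in group 9, so the d-electron count is 9 − 1 = 8. A 5d d⁸ ion has a large crystal-field splitting; square planar leaves the high-energy d_{x²−y²} orbital empty and maximises CFSE. → square planar.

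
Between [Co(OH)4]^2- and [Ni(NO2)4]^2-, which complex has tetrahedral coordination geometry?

[Co(OH)4]^2-

For [Co(OH)4]^2-: Each hydroxide is −1; balancing the −2 overall charge requires Co(II). Co sits in group 9, so the d-electron count is 9 − 2 = 7. For a high-spin 3d d⁷ ion with weak-field ligands the small Δₜ gives little square-planar CFSE advantage, so four ligands adopt the sterically favoured tetrahedral geometry. → tetrahedral.
For [Ni(NO2)4]^2-: Summing ligand charges against the −2 overall charge gives an oxidation state of +2 for nickel. Nickel is a group-10 element; Ni(II) is therefore d⁸. Nitro (N-bound nitrite) is a strong-field ligand (high in the spectrochemical series). A 3d d⁸ ion with strong-field ligands gains enough CFSE to favour square planar over tetrahedral. → square planar.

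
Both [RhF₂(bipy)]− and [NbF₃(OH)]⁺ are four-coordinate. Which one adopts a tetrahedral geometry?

For [RhF₂(bipy)]−: Each fluoride is −1; 2,2′-bipyridine is neutral; balancing the −1 overall charge requires Rh(I). Group 9 minus oxidation state 1 gives a d⁸ configuration. A 4d d⁸ ion has a large crystal-field splitting; square planar leaves the high-energy d_{x²−y²} orbital empty and maximises CFSE. → square planar.
For [NbF₃(OH)]⁺: Summing ligand charges against the +1 overall charge gives an oxidation state of +5 for niobium. Nb sits in group 5, so the d-electron count is 5 − 5 = 0. A d⁰ ion has no crystal-field stabilisation preference between square planar and tetrahedral, so four ligands adopt the sterically favoured tetrahedral geometry. → tetrahedral.

[NbF₃(OH)]⁺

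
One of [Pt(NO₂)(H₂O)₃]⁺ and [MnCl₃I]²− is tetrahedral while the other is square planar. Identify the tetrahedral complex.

For [Pt(NO₂)(H₂O)₃]⁺: Summing ligand charges against the +1 overall charge gives an oxidation state of +2 for platinum. Group 10 minus oxidation state 2 gives a d⁸ configuration. A 5d d⁸ ion has a large crystal-field splitting; square planar leaves the high-energy d_{x²−y²} orbital empty and maximises CFSE. → square planar.
For [MnCl₃I]²−: Each chloride is −1; each iodide is −1; balancing the −2 overall charge requires Mn(II). Mn sits in group 7, so the d-electron count is 7 − 2 = 5. A high-spin d⁵ ion has zero CFSE in either geometry, so four ligands adopt the sterically favoured tetrahedral geometry. → tetrahedral.

[MnCl₃I]²−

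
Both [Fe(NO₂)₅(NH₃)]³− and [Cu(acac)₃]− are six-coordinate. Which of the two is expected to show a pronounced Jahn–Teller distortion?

[Cu(acac)₃]−

[Fe(NO₂)₅(NH₃)]³−: Ligand charges: each nitro (N-bound nitrite) is −1; ammonia is neutral. With an overall charge of −3 the iron centre must be in the +2 oxidation state. Iron is a group-8 element; Fe(II) is therefore d⁶. Nitro (N-bound nitrite) is a strong-field ligand (high in the spectrochemical series) for a first-row metal, so the complex is low-spin. The d⁶ configuration leaves the e_g set evenly filled (or empty) — no strong Jahn–Teller driving force.
[Cu(acac)₃]−: Summing ligand charges against the −1 overall charge gives an oxidation state of +2 for copper. Cu sits in group 11, so the d-electron count is 11 − 2 = 9. The t₂g⁶e_g³ configuration has an unevenly filled e_g set; the Jahn–Teller theorem predicts a tetragonal distortion (typically axial elongation) to lift the degeneracy.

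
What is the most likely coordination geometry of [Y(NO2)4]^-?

Ligand charges: each nitro (N-bound nitrite) is −1. With an overall charge of −1 the yttrium centre must be in the +3 oxidation state.
Group 3 minus oxidation state 3 gives a d⁰ configuration.
Coordination number: 4.
A d⁰ ion has no crystal-field stabilisation preference between square planar and tetrahedral, so four ligands adopt the sterically favoured tetrahedral geometry.

tetrahedral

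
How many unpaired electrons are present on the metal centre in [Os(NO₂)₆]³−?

Ligand charges: each nitro (N-bound nitrite) is −1. With an overall charge of −3 the osmium centre must be in the +3 oxidation state.
Group 8 minus oxidation state 3 gives a d⁵ configuration.
The spin state decides the count: a 5d ion has a large Δₒ and is invariably low-spin.
An octahedral low-spin d⁵ ion is t₂g⁵e_g⁰, giving 1 unpaired electron.

1 unpaired electron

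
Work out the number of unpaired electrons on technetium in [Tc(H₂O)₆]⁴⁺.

Ligand charges: water is neutral. With an overall charge of +4 the technetium centre must be in the +4 oxidation state.
Group 7 minus oxidation state 4 gives a d³ configuration.
In an octahedral field the d³ configuration is t₂g³e_g⁰ (only one arrangement possible), giving 3 unpaired electrons.

3 unpaired electrons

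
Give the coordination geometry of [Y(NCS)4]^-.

Each isothiocyanate is −1; balancing the −1 overall charge requires Y(III).
Y sits in group 3, so the d-electron count is 3 − 3 = 0.
With 4 monodentate ligands the coordination number is 4.
A d⁰ ion has no crystal-field stabilisation preference between square planar and tetrahedral, so four ligands adopt the sterically favoured tetrahedral geometry.

tetrahedral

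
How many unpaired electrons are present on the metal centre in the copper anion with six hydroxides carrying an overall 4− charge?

Each hydroxide is −1; balancing the −4 overall charge requires Cu(II).
Group 11 minus oxidation state 2 gives a d⁹ configuration.
In an octahedral field the d⁹ configuration is t₂g⁶e_g³ (only one arrangement possible), giving 1 unpaired electron.

1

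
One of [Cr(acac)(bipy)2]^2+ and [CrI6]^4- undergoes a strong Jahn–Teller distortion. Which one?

[Cr(acac)(bipy)2]^2+: Summing ligand charges against the +2 overall charge gives an oxidation state of +3 for chromium. Group 6 minus oxidation state 3 gives a d³ configuration. The d³ configuration leaves the e_g set evenly filled (or empty) — no strong Jahn–Teller driving force.
[CrI6]^4-: Each iodide is −1; balancing the −4 overall charge requires Cr(II). Cr sits in group 6, so the d-electron count is 6 − 2 = 4. Iodide is a weak-field ligand for a first-row metal, so the complex is high-spin. The t₂g³e_g¹ (high-spin) configuration has an unevenly filled e_g set; the Jahn–Teller theorem predicts a tetragonal distortion (typically axial elongation) to lift the degeneracy.

[CrI6]^4-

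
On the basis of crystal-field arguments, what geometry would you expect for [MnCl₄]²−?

Ligand charges: each chloride is −1. With an overall charge of −2 the manganese centre must be in the +2 oxidation state.
Mn sits in group 7, so the d-electron count is 7 − 2 = 5.
Coordination number: 4.
Chloride is a weak-field ligand.
A high-spin d⁵ ion has zero CFSE in either geometry, so four ligands adopt the sterically favoured tetrahedral geometry.

tetrahedral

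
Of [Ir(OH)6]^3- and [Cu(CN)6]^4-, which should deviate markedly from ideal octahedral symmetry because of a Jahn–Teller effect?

[Cu(CN)6]^4-

[Ir(OH)6]^3-: Summing ligand charges against the −3 overall charge gives an oxidation state of +3 for iridium. Iridium is a group-9 element; Ir(III) is therefore d⁶. A 5d ion has a large Δₒ and is invariably low-spin. The d⁶ configuration leaves the e_g set evenly filled (or empty) — no strong Jahn–Teller driving force.
[Cu(CN)6]^4-: Each cyanide is −1; balancing the −4 overall charge requires Cu(II). Group 11 minus oxidation state 2 gives a d⁹ configuration. The t₂g⁶e_g³ configuration has an unevenly filled e_g set; the Jahn–Teller theorem predicts a tetragonal distortion (typically axial elongation) to lift the degeneracy.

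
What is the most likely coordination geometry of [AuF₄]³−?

tetrahedral

Each fluoride is −1; balancing the −3 overall charge requires Au(I).
Group 11 minus oxidation state 1 gives a d¹⁰ configuration.
With 4 monodentate ligands the coordination number is 4.
A d¹⁰ ion has no crystal-field stabilisation preference between square planar and tetrahedral, so four ligands adopt the sterically favoured tetrahedral geometry.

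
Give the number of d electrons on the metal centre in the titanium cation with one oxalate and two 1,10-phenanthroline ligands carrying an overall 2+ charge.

Each oxalate is −2; 1,10-phenanthroline is neutral; balancing the +2 overall charge requires Ti(IV).
Group 4 minus oxidation state 4 gives a d⁰ configuration.

d0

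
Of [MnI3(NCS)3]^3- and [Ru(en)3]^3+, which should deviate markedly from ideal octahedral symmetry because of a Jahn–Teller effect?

[MnI3(NCS)3]^3-: Each iodide is −1; each isothiocyanate is −1; balancing the −3 overall charge requires Mn(III). Manganese is a group-7 element; Mn(III) is therefore d⁴. Iodide and isothiocyanate are weak-field ligands for a first-row metal, so the complex is high-spin. The t₂g³e_g¹ (high-spin) configuration has an unevenly filled e_g set; the Jahn–Teller theorem predicts a tetragonal distortion (typically axial elongation) to lift the degeneracy.
[Ru(en)3]^3+: Summing ligand charges against the +3 overall charge gives an oxidation state of +3 for ruthenium. Ru sits in group 8, so the d-electron count is 8 − 3 = 5. A 4d ion has a large Δₒ and is invariably low-spin. The d⁵ configuration leaves the e_g set evenly filled (or empty) — no strong Jahn–Teller driving force.

[MnI3(NCS)3]^3-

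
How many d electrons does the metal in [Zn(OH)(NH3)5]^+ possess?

d10

Ligand charges: each hydroxide is −1; ammonia is neutral. With an overall charge of +1 the zinc centre must be in the +2 oxidation state.
Group 12 minus oxidation state 2 gives a d¹⁰ configuration.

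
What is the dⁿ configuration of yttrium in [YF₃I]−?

Summing ligand charges against the −1 overall charge gives an oxidation state of +3 for yttrium.
Y sits in group 3, so the d-electron count is 3 − 3 = 0.

d⁰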